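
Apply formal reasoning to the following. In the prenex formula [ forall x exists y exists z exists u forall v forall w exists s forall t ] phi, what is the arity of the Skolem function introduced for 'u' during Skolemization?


Quantifier prefix: forall x exists y exists z exists u forall v forall w exists s forall t
'u' is existentially quantified at position 4.
Universal variables preceding it: x
Skolem function arity = 1

1


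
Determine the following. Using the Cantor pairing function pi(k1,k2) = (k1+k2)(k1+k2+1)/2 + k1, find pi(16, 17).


k1 + k2 = 33
(k1+k2)(k1+k2+1)/2 = 33 * 34 / 2 = 561
pi = 561 + 16 = 577

577


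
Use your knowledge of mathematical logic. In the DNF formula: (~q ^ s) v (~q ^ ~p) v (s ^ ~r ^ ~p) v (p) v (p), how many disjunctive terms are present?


A DNF formula is a disjunction of terms (conjunctions).
Terms are separated by v.
Counting the disjuncts: 5 terms.

5


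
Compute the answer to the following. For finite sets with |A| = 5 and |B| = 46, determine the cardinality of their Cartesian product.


The Cartesian product A x B contains all ordered pairs (a, b).
|A x B| = |A| * |B| = 5 * 46 = 230

230


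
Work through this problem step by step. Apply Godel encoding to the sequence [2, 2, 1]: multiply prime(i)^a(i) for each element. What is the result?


Encode each element as an exponent of the corresponding prime:
  2^2 = 4
  3^2 = 9
  5^1 = 5
Product = 4 * 9 * 5 = 180

180


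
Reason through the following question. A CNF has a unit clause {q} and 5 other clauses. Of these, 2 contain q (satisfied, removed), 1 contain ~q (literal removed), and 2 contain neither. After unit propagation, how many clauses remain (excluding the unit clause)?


Satisfied (removed): 2
Shortened (remain): 1
Unchanged (remain): 2
Remaining = 1 + 2 = 3

3


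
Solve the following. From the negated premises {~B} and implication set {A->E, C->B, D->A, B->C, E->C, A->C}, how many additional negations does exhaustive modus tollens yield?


Initial negated facts: {~B}
Apply modus tollens to closure:
  ~B and C->B  =>  ~C
  ~C and E->C  =>  ~E
  ~C and A->C  =>  ~A
  ~A and D->A  =>  ~D
Final negated: {~A, ~B, ~C, ~D, ~E}
New negations: {~A, ~C, ~D, ~E}
Count = 4

4


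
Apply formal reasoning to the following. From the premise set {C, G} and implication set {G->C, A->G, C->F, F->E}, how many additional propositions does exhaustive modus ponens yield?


Initial facts: {C, G}
Apply modus ponens to closure:
  C and C->F  =>  F
  F and F->E  =>  E
Final known: {C, E, F, G}
New propositions: {E, F}
Count = 2

2


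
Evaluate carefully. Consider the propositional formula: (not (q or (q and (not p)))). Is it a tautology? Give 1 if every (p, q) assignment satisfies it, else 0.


Check all 4 assignments:
p=0, q=0: 1
p=0, q=1: 0
p=1, q=0: 1
p=1, q=1: 0
Satisfying count = 2/4.
Tautology iff count = 4: no.

0


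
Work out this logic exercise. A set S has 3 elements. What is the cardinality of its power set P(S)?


The power set of a set with n elements has 2^n elements.
|P(S)| = 2^3 = 8

8


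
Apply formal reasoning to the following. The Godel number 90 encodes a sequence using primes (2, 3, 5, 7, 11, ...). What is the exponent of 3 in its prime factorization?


Factorize 90 by dividing by 3 repeatedly.
Division steps: 3 divides 90 exactly 2 time(s).
Exponent of 3 = 2

2


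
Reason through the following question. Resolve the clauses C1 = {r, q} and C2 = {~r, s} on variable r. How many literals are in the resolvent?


Remove r from C1 and ~r from C2.
C1 remainder: {q}
C2 remainder: {s}
Union (resolvent): {q, s}
Resolvent has 2 literal(s).

2


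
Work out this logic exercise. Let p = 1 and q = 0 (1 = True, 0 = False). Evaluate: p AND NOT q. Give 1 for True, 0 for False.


p = 1, q = 0
Operation: p AND NOT q
Evaluate: 1 AND NOT 0 = 1

1


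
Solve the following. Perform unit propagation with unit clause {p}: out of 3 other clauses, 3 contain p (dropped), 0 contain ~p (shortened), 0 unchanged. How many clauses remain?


Satisfied (removed): 3
Shortened (remain): 0
Unchanged (remain): 0
Remaining = 0 + 0 = 0

0


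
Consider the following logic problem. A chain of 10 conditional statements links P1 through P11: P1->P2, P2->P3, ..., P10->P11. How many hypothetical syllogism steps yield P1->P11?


With 10 implications in a chain connecting 11 propositions:
P1->P2, P2->P3, ..., P10->P11
Steps needed = (number of implications) - 1 = 10 - 1 = 9

9


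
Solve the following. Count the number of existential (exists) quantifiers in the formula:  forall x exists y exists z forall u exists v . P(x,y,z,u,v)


Quantifier prefix: forall x exists y exists z forall u exists v
Mark each quantifier type:
  U E E U E
Universal count = 2, Existential count = 3
Asked for existential (exists) quantifiers: 3

3


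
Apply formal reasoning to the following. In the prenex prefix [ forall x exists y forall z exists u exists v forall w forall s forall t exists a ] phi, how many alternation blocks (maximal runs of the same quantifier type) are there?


Quantifier-type sequence: A E A E E A A A E  (A=forall, E=exists)
Group into maximal same-type runs:
  Ax1 | Ex1 | Ax1 | Ex2 | Ax3 | Ex1
Number of blocks = 6

6


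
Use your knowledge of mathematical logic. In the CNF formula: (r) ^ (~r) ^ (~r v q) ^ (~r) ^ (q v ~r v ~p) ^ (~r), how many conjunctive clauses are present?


A CNF formula is a conjunction of clauses.
Clauses are separated by ^.
Counting the conjuncts: 6 clauses.

6


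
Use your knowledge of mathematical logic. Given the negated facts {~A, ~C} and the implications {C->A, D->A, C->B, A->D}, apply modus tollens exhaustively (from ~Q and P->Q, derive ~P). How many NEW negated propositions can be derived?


Initial negated facts: {~A, ~C}
Apply modus tollens to closure:
  ~A and D->A  =>  ~D
Final negated: {~A, ~C, ~D}
New negations: {~D}
Count = 1

1


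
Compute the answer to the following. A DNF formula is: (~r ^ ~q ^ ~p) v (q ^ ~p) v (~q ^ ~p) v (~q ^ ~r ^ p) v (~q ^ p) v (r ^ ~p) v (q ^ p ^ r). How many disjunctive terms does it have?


A DNF formula is a disjunction of terms (conjunctions).
Terms are separated by v.
Counting the disjuncts: 7 terms.

7


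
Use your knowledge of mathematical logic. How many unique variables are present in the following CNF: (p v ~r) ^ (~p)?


Identify each variable that appears in the formula.
Variables found: p, r
Count = 2

2


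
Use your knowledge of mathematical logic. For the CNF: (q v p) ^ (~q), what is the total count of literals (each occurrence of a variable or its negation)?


Counting literals in each clause:
Clause 1: 2 literal(s)
Clause 2: 1 literal(s)
Total = 3

3


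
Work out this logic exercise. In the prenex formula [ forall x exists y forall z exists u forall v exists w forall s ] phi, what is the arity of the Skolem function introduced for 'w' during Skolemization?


Quantifier prefix: forall x exists y forall z exists u forall v exists w forall s
'w' is existentially quantified at position 6.
Universal variables preceding it: x, z, v
Skolem function arity = 3

3


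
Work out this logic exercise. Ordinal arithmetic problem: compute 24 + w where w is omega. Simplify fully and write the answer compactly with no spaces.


Compute 24 + w.
Ordinal + is associative but NOT commutative; for finite n>0, n + w = w but w + n stays w+n.
Any finite left addend is absorbed by w on the right: 24 + w = w.
Result = w

w


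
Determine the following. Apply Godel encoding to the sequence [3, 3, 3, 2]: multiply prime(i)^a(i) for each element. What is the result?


Encode each element as an exponent of the corresponding prime:
  2^3 = 8
  3^3 = 27
  5^3 = 125
  7^2 = 49
Product = 8 * 27 * 125 * 49 = 1323000

1323000


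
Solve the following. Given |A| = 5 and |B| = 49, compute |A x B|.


The Cartesian product A x B contains all ordered pairs (a, b).
|A x B| = |A| * |B| = 5 * 49 = 245

245


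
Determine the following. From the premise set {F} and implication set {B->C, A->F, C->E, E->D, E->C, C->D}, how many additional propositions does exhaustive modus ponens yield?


Initial facts: {F}
Apply modus ponens to closure:
  (no implication fires)
Final known: {F}
New propositions: {(none)}
Count = 0

0


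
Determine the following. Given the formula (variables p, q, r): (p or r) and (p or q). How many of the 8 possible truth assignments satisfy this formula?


Evaluate all 8 assignments for p, q, r:
p=0, q=0, r=0: 0
p=0, q=0, r=1: 0
p=0, q=1, r=0: 0
p=0, q=1, r=1: 1
p=1, q=0, r=0: 1
p=1, q=0, r=1: 1
p=1, q=1, r=0: 1
p=1, q=1, r=1: 1
Satisfying count = 5

5


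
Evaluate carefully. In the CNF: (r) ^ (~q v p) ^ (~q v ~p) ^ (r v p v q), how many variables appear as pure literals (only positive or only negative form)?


Check each variable for pure literal status:
p: mixed (not pure)
q: mixed (not pure)
r: pure positive
Pure literal count = 1

1


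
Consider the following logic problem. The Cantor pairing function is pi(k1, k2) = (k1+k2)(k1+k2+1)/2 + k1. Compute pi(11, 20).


k1 + k2 = 31
(k1+k2)(k1+k2+1)/2 = 31 * 32 / 2 = 496
pi = 496 + 11 = 507

507


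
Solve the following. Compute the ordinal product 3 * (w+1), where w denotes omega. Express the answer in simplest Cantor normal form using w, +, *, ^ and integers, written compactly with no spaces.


Compute 3 * (w+1).
Ordinal * is associative and left-distributive over +, but NOT commutative; for finite n>1, n*w = w but w*n stays w*n.
By left-distributivity: 3 * (w+1) = 3*w + 3*1 = w + 3 = w+3.
Result = w+3

w+3


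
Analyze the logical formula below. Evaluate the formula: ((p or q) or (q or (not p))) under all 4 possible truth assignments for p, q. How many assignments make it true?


Check all 4 assignments:
p=0, q=0: 1
p=0, q=1: 1
p=1, q=0: 1
p=1, q=1: 1
Count of True = 4

4


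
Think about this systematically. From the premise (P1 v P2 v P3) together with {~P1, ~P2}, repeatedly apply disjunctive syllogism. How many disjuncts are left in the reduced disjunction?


Original disjuncts (3): P1, P2, P3
Negated (eliminate): ~P1, ~P2
Remaining disjuncts: P3
Count = 3 - 2 = 1

1


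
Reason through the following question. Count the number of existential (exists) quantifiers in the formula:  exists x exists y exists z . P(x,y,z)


Quantifier prefix: exists x exists y exists z
Mark each quantifier type:
  E E E
Universal count = 0, Existential count = 3
Asked for existential (exists) quantifiers: 3

3


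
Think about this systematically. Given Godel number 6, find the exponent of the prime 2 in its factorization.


Factorize 6 by dividing by 2 repeatedly.
Division steps: 2 divides 6 exactly 1 time(s).
Exponent of 2 = 1

1


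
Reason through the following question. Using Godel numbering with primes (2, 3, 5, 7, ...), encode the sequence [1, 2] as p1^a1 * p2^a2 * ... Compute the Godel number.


Encode each element as an exponent of the corresponding prime:
  2^1 = 2
  3^2 = 9
Product = 2 * 9 = 18

18


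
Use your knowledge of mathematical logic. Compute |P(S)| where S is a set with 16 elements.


The power set of a set with n elements has 2^n elements.
|P(S)| = 2^16 = 65536

65536


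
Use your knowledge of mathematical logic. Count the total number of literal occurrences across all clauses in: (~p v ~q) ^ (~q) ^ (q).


Counting literals in each clause:
Clause 1: 2 literal(s)
Clause 2: 1 literal(s)
Clause 3: 1 literal(s)
Total = 4

4


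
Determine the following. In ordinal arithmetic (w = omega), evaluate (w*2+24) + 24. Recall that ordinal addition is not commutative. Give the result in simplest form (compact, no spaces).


Compute (w*2+24) + 24.
Ordinal + is associative but NOT commutative; for finite n>0, n + w = w but w + n stays w+n.
By associativity: (w*2+24) + 24 = w*2 + (24+24) = w*2+48.
Result = w*2+48

w*2+48


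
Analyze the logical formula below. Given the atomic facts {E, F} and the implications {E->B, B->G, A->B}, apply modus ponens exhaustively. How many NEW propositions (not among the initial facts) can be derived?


Initial facts: {E, F}
Apply modus ponens to closure:
  E and E->B  =>  B
  B and B->G  =>  G
Final known: {B, E, F, G}
New propositions: {B, G}
Count = 2

2


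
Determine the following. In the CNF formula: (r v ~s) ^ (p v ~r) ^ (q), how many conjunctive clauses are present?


A CNF formula is a conjunction of clauses.
Clauses are separated by ^.
Counting the conjuncts: 3 clauses.

3


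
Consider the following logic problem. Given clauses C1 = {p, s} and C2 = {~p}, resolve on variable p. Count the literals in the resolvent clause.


Remove p from C1 and ~p from C2.
C1 remainder: {s}
C2 remainder: {}
Union (resolvent): {s}
Resolvent has 1 literal(s).

1


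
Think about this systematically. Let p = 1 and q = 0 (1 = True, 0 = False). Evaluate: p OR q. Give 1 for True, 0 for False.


p = 1, q = 0
Operation: p OR q
Evaluate: 1 OR 0 = 1

1


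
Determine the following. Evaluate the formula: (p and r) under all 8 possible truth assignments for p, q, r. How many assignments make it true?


Check all 8 assignments:
p=0, q=0, r=0: 0
p=0, q=0, r=1: 0
p=0, q=1, r=0: 0
p=0, q=1, r=1: 0
p=1, q=0, r=0: 0
p=1, q=0, r=1: 1
p=1, q=1, r=0: 0
p=1, q=1, r=1: 1
Count of True = 2

2


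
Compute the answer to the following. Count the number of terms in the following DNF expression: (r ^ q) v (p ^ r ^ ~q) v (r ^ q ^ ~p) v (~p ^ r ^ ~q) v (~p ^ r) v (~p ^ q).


A DNF formula is a disjunction of terms (conjunctions).
Terms are separated by v.
Counting the disjuncts: 6 terms.

6


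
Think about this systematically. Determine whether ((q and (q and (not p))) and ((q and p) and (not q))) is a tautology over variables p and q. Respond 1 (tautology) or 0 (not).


Check all 4 assignments:
p=0, q=0: 0
p=0, q=1: 0
p=1, q=0: 0
p=1, q=1: 0
Satisfying count = 0/4.
Tautology iff count = 4: no.

0


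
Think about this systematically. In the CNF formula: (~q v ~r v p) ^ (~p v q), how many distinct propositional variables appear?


Identify each variable that appears in the formula.
Variables found: p, q, r
Count = 3

3


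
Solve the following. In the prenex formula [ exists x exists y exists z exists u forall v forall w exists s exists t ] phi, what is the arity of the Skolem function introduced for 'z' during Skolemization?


Quantifier prefix: exists x exists y exists z exists u forall v forall w exists s exists t
'z' is existentially quantified at position 3.
No universal quantifiers precede it.
Skolem function arity = 0 (a Skolem constant)

0


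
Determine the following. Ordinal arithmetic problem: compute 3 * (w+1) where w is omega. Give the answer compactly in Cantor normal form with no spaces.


Compute 3 * (w+1).
Ordinal * is associative and left-distributive over +, but NOT commutative; for finite n>1, n*w = w but w*n stays w*n.
By left-distributivity: 3 * (w+1) = 3*w + 3*1 = w + 3 = w+3.
Result = w+3

w+3


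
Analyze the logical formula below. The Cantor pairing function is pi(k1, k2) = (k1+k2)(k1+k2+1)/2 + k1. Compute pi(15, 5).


k1 + k2 = 20
(k1+k2)(k1+k2+1)/2 = 20 * 21 / 2 = 210
pi = 210 + 15 = 225

225


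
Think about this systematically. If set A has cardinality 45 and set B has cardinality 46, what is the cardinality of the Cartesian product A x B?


The Cartesian product A x B contains all ordered pairs (a, b).
|A x B| = |A| * |B| = 45 * 46 = 2070

2070


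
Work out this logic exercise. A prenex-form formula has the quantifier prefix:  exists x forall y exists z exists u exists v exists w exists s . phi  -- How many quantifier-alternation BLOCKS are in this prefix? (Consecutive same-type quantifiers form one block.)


Quantifier-type sequence: E A E E E E E  (A=forall, E=exists)
Group into maximal same-type runs:
  Ex1 | Ax1 | Ex5
Number of blocks = 3

3


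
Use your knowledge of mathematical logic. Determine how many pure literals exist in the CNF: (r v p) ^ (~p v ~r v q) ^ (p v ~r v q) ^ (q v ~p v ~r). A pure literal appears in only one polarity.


Check each variable for pure literal status:
p: mixed (not pure)
q: pure positive
r: mixed (not pure)
Pure literal count = 1

1


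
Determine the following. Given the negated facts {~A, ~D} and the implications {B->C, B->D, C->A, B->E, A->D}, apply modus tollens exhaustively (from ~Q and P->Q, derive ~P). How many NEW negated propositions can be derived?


Initial negated facts: {~A, ~D}
Apply modus tollens to closure:
  ~D and B->D  =>  ~B
  ~A and C->A  =>  ~C
Final negated: {~A, ~B, ~C, ~D}
New negations: {~B, ~C}
Count = 2

2


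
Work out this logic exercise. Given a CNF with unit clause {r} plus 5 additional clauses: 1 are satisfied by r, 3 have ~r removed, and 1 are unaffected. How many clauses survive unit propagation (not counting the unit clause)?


Satisfied (removed): 1
Shortened (remain): 3
Unchanged (remain): 1
Remaining = 3 + 1 = 4

4


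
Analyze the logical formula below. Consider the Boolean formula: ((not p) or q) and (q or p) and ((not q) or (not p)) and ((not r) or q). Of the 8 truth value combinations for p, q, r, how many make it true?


Evaluate all 8 assignments for p, q, r:
p=0, q=0, r=0: 0
p=0, q=0, r=1: 0
p=0, q=1, r=0: 1
p=0, q=1, r=1: 1
p=1, q=0, r=0: 0
p=1, q=0, r=1: 0
p=1, q=1, r=0: 0
p=1, q=1, r=1: 0
Satisfying count = 2

2


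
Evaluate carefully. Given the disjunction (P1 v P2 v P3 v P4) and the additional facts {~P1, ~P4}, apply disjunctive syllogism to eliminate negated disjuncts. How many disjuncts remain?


Original disjuncts (4): P1, P2, P3, P4
Negated (eliminate): ~P1, ~P4
Remaining disjuncts: P2, P3
Count = 4 - 2 = 2

2


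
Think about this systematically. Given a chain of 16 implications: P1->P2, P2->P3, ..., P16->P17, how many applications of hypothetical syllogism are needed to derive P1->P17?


With 16 implications in a chain connecting 17 propositions:
P1->P2, P2->P3, ..., P16->P17
Steps needed = (number of implications) - 1 = 16 - 1 = 15

15


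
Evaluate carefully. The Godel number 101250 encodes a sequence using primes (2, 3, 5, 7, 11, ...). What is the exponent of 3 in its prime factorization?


Factorize 101250 by dividing by 3 repeatedly.
Division steps: 3 divides 101250 exactly 4 time(s).
Exponent of 3 = 4

4


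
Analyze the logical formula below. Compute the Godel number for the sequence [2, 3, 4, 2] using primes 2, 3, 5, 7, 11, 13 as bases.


Encode each element as an exponent of the corresponding prime:
  2^2 = 4
  3^3 = 27
  5^4 = 625
  7^2 = 49
Product = 4 * 27 * 625 * 49 = 3307500

3307500


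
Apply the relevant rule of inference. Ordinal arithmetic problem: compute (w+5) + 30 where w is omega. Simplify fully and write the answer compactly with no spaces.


Compute (w+5) + 30.
Ordinal + is associative but NOT commutative; for finite n>0, n + w = w but w + n stays w+n.
By associativity: (w+5) + 30 = w + (5+30) = w+35.
Result = w+35

w+35


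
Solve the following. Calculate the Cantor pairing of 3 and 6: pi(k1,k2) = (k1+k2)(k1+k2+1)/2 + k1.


k1 + k2 = 9
(k1+k2)(k1+k2+1)/2 = 9 * 10 / 2 = 45
pi = 45 + 3 = 48

48


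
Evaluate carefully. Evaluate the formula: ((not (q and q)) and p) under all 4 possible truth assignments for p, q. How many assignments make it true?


Check all 4 assignments:
p=0, q=0: 0
p=0, q=1: 0
p=1, q=0: 1
p=1, q=1: 0
Count of True = 1

1


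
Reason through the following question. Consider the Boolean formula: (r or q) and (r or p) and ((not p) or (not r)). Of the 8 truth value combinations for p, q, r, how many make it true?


Evaluate all 8 assignments for p, q, r:
p=0, q=0, r=0: 0
p=0, q=0, r=1: 1
p=0, q=1, r=0: 0
p=0, q=1, r=1: 1
p=1, q=0, r=0: 0
p=1, q=0, r=1: 0
p=1, q=1, r=0: 1
p=1, q=1, r=1: 0
Satisfying count = 3

3


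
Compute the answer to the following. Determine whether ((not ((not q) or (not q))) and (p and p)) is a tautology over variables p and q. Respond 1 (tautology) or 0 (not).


Check all 4 assignments:
p=0, q=0: 0
p=0, q=1: 0
p=1, q=0: 0
p=1, q=1: 1
Satisfying count = 1/4.
Tautology iff count = 4: no.

0


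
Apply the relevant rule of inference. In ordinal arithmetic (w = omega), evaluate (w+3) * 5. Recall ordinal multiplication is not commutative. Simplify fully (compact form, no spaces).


Compute (w+3) * 5.
Ordinal * is associative and left-distributive over +, but NOT commutative; for finite n>1, n*w = w but w*n stays w*n.
(w+3) * 5 = (w+3) repeated 5 times. Each intermediate +3 is absorbed by the following w; only the last survives: w*5+3.
Result = w*5+3

w*5+3


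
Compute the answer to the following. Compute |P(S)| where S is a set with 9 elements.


The power set of a set with n elements has 2^n elements.
|P(S)| = 2^9 = 512

512


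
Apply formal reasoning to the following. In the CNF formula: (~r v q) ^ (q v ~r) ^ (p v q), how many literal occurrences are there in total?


Counting literals in each clause:
Clause 1: 2 literal(s)
Clause 2: 2 literal(s)
Clause 3: 2 literal(s)
Total = 6

6


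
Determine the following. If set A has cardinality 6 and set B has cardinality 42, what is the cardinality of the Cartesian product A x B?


The Cartesian product A x B contains all ordered pairs (a, b).
|A x B| = |A| * |B| = 6 * 42 = 252

252


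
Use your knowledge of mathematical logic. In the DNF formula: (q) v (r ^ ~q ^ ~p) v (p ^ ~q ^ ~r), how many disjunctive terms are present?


A DNF formula is a disjunction of terms (conjunctions).
Terms are separated by v.
Counting the disjuncts: 3 terms.

3


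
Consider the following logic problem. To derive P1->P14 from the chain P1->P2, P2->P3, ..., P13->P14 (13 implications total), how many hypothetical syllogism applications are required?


With 13 implications in a chain connecting 14 propositions:
P1->P2, P2->P3, ..., P13->P14
Steps needed = (number of implications) - 1 = 13 - 1 = 12

12


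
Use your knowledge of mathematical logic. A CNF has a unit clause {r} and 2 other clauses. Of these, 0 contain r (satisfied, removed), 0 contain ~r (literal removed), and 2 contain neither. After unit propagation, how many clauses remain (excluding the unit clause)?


Satisfied (removed): 0
Shortened (remain): 0
Unchanged (remain): 2
Remaining = 0 + 2 = 2

2


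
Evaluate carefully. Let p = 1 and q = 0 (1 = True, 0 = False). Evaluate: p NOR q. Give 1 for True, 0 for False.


p = 1, q = 0
Operation: p NOR q
Evaluate: 1 NOR 0 = 0

0


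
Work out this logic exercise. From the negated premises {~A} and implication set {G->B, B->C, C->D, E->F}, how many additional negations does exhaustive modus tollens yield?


Initial negated facts: {~A}
Apply modus tollens to closure:
  (no implication fires)
Final negated: {~A}
New negations: {(none)}
Count = 0

0


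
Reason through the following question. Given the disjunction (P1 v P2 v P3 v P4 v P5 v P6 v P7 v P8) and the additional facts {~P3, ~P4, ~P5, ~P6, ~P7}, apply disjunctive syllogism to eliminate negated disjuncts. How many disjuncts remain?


Original disjuncts (8): P1, P2, P3, P4, P5, P6, P7, P8
Negated (eliminate): ~P3, ~P4, ~P5, ~P6, ~P7
Remaining disjuncts: P1, P2, P8
Count = 8 - 5 = 3

3


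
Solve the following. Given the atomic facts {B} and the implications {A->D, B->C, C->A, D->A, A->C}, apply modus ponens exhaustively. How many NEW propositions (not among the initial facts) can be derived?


Initial facts: {B}
Apply modus ponens to closure:
  B and B->C  =>  C
  C and C->A  =>  A
  A and A->D  =>  D
Final known: {A, B, C, D}
New propositions: {A, C, D}
Count = 3

3


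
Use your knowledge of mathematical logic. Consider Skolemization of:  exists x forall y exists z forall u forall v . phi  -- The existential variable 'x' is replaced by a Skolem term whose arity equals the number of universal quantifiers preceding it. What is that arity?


Quantifier prefix: exists x forall y exists z forall u forall v
'x' is existentially quantified at position 1.
No universal quantifiers precede it.
Skolem function arity = 0 (a Skolem constant)

0


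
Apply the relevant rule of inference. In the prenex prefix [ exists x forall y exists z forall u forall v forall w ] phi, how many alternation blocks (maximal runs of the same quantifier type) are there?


Quantifier-type sequence: E A E A A A  (A=forall, E=exists)
Group into maximal same-type runs:
  Ex1 | Ax1 | Ex1 | Ax3
Number of blocks = 4

4


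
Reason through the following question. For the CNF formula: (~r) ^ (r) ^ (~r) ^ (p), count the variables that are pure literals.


Check each variable for pure literal status:
p: pure positive
q: absent (not pure)
r: mixed (not pure)
Pure literal count = 1

1


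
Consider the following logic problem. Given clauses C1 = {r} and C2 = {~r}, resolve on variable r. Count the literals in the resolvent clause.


Remove r from C1 and ~r from C2.
C1 remainder: {}
C2 remainder: {}
Union (resolvent): {} (empty clause)
Resolvent has 0 literal(s).

0


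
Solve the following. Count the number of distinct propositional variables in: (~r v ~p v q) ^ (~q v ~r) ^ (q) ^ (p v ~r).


Identify each variable that appears in the formula.
Variables found: p, q, r
Count = 3

3


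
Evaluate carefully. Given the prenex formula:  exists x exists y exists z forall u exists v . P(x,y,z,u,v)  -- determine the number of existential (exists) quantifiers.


Quantifier prefix: exists x exists y exists z forall u exists v
Mark each quantifier type:
  E E E U E
Universal count = 1, Existential count = 4
Asked for existential (exists) quantifiers: 4

4


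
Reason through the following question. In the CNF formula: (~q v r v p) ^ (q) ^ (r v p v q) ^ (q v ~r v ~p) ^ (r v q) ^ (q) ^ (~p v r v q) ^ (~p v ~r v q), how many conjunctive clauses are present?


A CNF formula is a conjunction of clauses.
Clauses are separated by ^.
Counting the conjuncts: 8 clauses.

8


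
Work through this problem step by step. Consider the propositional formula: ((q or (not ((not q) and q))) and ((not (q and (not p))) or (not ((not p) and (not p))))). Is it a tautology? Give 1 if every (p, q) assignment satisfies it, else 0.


Check all 4 assignments:
p=0, q=0: 1
p=0, q=1: 0
p=1, q=0: 1
p=1, q=1: 1
Satisfying count = 3/4.
Tautology iff count = 4: no.

0


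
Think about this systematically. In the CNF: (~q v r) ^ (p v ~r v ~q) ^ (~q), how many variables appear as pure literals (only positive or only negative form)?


Check each variable for pure literal status:
p: pure positive
q: pure negative
r: mixed (not pure)
Pure literal count = 2

2


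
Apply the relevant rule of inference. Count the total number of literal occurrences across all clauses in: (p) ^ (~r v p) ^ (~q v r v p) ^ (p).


Counting literals in each clause:
Clause 1: 1 literal(s)
Clause 2: 2 literal(s)
Clause 3: 3 literal(s)
Clause 4: 1 literal(s)
Total = 7

7


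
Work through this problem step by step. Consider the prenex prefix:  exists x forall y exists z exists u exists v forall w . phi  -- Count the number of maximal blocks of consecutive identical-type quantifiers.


Quantifier-type sequence: E A E E E A  (A=forall, E=exists)
Group into maximal same-type runs:
  Ex1 | Ax1 | Ex3 | Ax1
Number of blocks = 4

4


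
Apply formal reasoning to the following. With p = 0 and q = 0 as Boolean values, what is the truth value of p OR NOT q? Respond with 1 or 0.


p = 0, q = 0
Operation: p OR NOT q
Evaluate: 0 OR NOT 0 = 1

1


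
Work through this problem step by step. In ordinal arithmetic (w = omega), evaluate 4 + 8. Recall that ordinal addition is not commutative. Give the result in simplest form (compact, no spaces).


Compute 4 + 8.
Ordinal + is associative but NOT commutative; for finite n>0, n + w = w but w + n stays w+n.
Both operands finite; ordinal + agrees with natural +: 4 + 8 = 12.
Result = 12

12


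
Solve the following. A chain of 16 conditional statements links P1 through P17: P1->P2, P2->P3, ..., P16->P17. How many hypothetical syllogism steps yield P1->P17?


With 16 implications in a chain connecting 17 propositions:
P1->P2, P2->P3, ..., P16->P17
Steps needed = (number of implications) - 1 = 16 - 1 = 15

15


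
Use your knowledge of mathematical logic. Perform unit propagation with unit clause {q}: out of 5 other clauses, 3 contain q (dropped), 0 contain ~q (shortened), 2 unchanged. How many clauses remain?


Satisfied (removed): 3
Shortened (remain): 0
Unchanged (remain): 2
Remaining = 0 + 2 = 2

2


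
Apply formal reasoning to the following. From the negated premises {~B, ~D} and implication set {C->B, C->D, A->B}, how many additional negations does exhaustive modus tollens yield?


Initial negated facts: {~B, ~D}
Apply modus tollens to closure:
  ~B and C->B  =>  ~C
  ~B and A->B  =>  ~A
Final negated: {~A, ~B, ~C, ~D}
New negations: {~A, ~C}
Count = 2

2


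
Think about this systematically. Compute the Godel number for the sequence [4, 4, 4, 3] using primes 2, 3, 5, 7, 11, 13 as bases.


Encode each element as an exponent of the corresponding prime:
  2^4 = 16
  3^4 = 81
  5^4 = 625
  7^3 = 343
Product = 16 * 81 * 625 * 343 = 277830000

277830000


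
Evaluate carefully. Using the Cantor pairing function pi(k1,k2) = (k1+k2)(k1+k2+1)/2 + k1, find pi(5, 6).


k1 + k2 = 11
(k1+k2)(k1+k2+1)/2 = 11 * 12 / 2 = 66
pi = 66 + 5 = 71

71


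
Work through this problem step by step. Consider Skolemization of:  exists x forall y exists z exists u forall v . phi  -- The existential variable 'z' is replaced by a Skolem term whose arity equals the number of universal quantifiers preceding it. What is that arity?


Quantifier prefix: exists x forall y exists z exists u forall v
'z' is existentially quantified at position 3.
Universal variables preceding it: y
Skolem function arity = 1

1


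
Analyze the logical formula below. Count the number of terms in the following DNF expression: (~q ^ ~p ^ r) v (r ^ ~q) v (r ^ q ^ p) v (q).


A DNF formula is a disjunction of terms (conjunctions).
Terms are separated by v.
Counting the disjuncts: 4 terms.

4


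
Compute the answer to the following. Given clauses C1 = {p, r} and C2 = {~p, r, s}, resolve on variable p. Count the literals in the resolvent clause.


Remove p from C1 and ~p from C2.
C1 remainder: {r}
C2 remainder: {r, s}
Union (resolvent): {r, s}
Resolvent has 2 literal(s).

2


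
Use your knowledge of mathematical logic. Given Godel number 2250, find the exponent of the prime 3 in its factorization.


Factorize 2250 by dividing by 3 repeatedly.
Division steps: 3 divides 2250 exactly 2 time(s).
Exponent of 3 = 2

2


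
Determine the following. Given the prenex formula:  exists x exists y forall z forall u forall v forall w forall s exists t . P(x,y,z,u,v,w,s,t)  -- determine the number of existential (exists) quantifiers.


Quantifier prefix: exists x exists y forall z forall u forall v forall w forall s exists t
Mark each quantifier type:
  E E U U U U U E
Universal count = 5, Existential count = 3
Asked for existential (exists) quantifiers: 3

3


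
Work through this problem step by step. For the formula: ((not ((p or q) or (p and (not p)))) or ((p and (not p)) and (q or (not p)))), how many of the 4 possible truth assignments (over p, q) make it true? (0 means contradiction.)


Check all 4 assignments:
p=0, q=0: 1
p=0, q=1: 0
p=1, q=0: 0
p=1, q=1: 0
Count of True = 1

1


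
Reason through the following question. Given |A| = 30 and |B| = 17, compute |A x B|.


The Cartesian product A x B contains all ordered pairs (a, b).
|A x B| = |A| * |B| = 30 * 17 = 510

510


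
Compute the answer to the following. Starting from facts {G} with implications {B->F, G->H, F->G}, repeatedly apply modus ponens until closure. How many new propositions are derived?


Initial facts: {G}
Apply modus ponens to closure:
  G and G->H  =>  H
Final known: {G, H}
New propositions: {H}
Count = 1

1


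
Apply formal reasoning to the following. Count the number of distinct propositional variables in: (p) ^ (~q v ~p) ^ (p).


Identify each variable that appears in the formula.
Variables found: p, q
Count = 2

2


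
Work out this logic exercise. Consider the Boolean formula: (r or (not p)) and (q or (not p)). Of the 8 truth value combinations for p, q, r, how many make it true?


Evaluate all 8 assignments for p, q, r:
p=0, q=0, r=0: 1
p=0, q=0, r=1: 1
p=0, q=1, r=0: 1
p=0, q=1, r=1: 1
p=1, q=0, r=0: 0
p=1, q=0, r=1: 0
p=1, q=1, r=0: 0
p=1, q=1, r=1: 1
Satisfying count = 5

5


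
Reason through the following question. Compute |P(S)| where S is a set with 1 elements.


The power set of a set with n elements has 2^n elements.
|P(S)| = 2^1 = 2

2


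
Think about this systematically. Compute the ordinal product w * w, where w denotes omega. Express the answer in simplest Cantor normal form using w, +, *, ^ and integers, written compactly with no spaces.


Compute w * w.
Ordinal * is associative and left-distributive over +, but NOT commutative; for finite n>1, n*w = w but w*n stays w*n.
w * w = w^2 by definition.
Result = w^2

w^2


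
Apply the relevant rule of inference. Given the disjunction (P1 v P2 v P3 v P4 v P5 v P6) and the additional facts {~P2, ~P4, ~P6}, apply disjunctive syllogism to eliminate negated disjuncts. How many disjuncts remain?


Original disjuncts (6): P1, P2, P3, P4, P5, P6
Negated (eliminate): ~P2, ~P4, ~P6
Remaining disjuncts: P1, P3, P5
Count = 6 - 3 = 3

3


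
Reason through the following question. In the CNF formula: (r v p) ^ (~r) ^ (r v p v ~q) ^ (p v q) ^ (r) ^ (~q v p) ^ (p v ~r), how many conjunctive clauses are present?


A CNF formula is a conjunction of clauses.
Clauses are separated by ^.
Counting the conjuncts: 7 clauses.

7


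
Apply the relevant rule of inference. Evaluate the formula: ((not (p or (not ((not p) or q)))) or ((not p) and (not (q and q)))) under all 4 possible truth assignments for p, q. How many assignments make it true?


Check all 4 assignments:
p=0, q=0: 1
p=0, q=1: 1
p=1, q=0: 0
p=1, q=1: 0
Count of True = 2

2


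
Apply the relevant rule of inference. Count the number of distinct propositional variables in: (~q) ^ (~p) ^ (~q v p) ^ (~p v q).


Identify each variable that appears in the formula.
Variables found: p, q
Count = 2

2


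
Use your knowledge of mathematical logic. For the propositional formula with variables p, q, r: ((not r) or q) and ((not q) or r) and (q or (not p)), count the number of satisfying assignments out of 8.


Evaluate all 8 assignments for p, q, r:
p=0, q=0, r=0: 1
p=0, q=0, r=1: 0
p=0, q=1, r=0: 0
p=0, q=1, r=1: 1
p=1, q=0, r=0: 0
p=1, q=0, r=1: 0
p=1, q=1, r=0: 0
p=1, q=1, r=1: 1
Satisfying count = 3

3


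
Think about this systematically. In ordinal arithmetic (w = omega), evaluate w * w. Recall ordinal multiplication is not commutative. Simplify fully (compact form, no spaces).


Compute w * w.
Ordinal * is associative and left-distributive over +, but NOT commutative; for finite n>1, n*w = w but w*n stays w*n.
w * w = w^2 by definition.
Result = w^2

w^2


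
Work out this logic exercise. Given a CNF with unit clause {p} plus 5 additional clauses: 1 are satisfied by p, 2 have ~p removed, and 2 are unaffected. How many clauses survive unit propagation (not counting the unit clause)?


Satisfied (removed): 1
Shortened (remain): 2
Unchanged (remain): 2
Remaining = 2 + 2 = 4

4


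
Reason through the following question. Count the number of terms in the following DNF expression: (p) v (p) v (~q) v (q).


A DNF formula is a disjunction of terms (conjunctions).
Terms are separated by v.
Counting the disjuncts: 4 terms.

4


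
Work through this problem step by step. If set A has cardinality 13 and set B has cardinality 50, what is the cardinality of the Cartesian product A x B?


The Cartesian product A x B contains all ordered pairs (a, b).
|A x B| = |A| * |B| = 13 * 50 = 650

650


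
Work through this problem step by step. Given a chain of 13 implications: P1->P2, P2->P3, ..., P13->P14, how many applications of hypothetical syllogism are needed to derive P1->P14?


With 13 implications in a chain connecting 14 propositions:
P1->P2, P2->P3, ..., P13->P14
Steps needed = (number of implications) - 1 = 13 - 1 = 12

12


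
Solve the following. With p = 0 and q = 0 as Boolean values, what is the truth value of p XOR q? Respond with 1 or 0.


p = 0, q = 0
Operation: p XOR q
Evaluate: 0 XOR 0 = 0

0


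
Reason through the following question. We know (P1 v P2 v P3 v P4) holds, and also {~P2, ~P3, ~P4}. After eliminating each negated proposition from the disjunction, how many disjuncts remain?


Original disjuncts (4): P1, P2, P3, P4
Negated (eliminate): ~P2, ~P3, ~P4
Remaining disjuncts: P1
Count = 4 - 3 = 1

1


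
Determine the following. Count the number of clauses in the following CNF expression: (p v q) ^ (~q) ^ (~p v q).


A CNF formula is a conjunction of clauses.
Clauses are separated by ^.
Counting the conjuncts: 3 clauses.

3


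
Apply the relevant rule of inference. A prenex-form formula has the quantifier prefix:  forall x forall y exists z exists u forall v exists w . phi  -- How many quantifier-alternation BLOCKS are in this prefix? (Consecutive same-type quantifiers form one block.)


Quantifier-type sequence: A A E E A E  (A=forall, E=exists)
Group into maximal same-type runs:
  Ax2 | Ex2 | Ax1 | Ex1
Number of blocks = 4

4


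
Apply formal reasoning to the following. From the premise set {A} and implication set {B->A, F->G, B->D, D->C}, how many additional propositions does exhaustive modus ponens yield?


Initial facts: {A}
Apply modus ponens to closure:
  (no implication fires)
Final known: {A}
New propositions: {(none)}
Count = 0

0


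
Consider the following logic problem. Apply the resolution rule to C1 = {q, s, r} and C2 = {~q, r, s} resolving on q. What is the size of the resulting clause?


Remove q from C1 and ~q from C2.
C1 remainder: {s, r}
C2 remainder: {r, s}
Union (resolvent): {r, s}
Resolvent has 2 literal(s).

2


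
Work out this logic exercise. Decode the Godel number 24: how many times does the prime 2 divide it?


Factorize 24 by dividing by 2 repeatedly.
Division steps: 2 divides 24 exactly 3 time(s).
Exponent of 2 = 3

3


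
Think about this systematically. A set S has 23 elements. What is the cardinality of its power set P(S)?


The power set of a set with n elements has 2^n elements.
|P(S)| = 2^23 = 8388608

8388608


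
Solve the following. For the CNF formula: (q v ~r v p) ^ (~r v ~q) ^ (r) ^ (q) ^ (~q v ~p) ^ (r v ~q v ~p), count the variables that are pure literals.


Check each variable for pure literal status:
p: mixed (not pure)
q: mixed (not pure)
r: mixed (not pure)
Pure literal count = 0

0


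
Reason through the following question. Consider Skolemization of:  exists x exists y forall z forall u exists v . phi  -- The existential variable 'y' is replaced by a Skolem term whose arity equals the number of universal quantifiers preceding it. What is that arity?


Quantifier prefix: exists x exists y forall z forall u exists v
'y' is existentially quantified at position 2.
No universal quantifiers precede it.
Skolem function arity = 0 (a Skolem constant)

0


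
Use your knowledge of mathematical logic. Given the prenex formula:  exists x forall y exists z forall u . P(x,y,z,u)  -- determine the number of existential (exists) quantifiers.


Quantifier prefix: exists x forall y exists z forall u
Mark each quantifier type:
  E U E U
Universal count = 2, Existential count = 2
Asked for existential (exists) quantifiers: 2

2


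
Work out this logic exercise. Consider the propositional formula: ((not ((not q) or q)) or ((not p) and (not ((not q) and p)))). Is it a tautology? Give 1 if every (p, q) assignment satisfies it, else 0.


Check all 4 assignments:
p=0, q=0: 1
p=0, q=1: 1
p=1, q=0: 0
p=1, q=1: 0
Satisfying count = 2/4.
Tautology iff count = 4: no.

0
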